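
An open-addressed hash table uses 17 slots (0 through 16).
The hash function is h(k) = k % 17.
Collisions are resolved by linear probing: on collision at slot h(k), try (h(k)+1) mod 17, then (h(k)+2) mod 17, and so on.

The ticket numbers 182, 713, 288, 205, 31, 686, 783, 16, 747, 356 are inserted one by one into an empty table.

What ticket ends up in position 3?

Insert 182: h=12, slot 12 empty → index 12.
Insert 713: h=16, slot 16 empty → index 16.
Insert 288: h=16, slot 16 occupied → index 0.
Insert 205: h=1, slot 1 empty → index 1.
Insert 31: h=14, slot 14 empty → index 14.
Insert 686: h=6, slot 6 empty → index 6.
Insert 783: h=1, slot 1 occupied → index 2.
Insert 16: h=16, slots 16,0,1,2 occupied → index 3.
Insert 747: h=16, slots 16,0,1,2,3 occupied → index 4.
Insert 356: h=16, slots 16,0,1,2,3,4 occupied → index 5.
Table: [288, 205, 783, 16, 747, 356, 686, ., ., ., ., ., 182, ., 31, ., 713]

16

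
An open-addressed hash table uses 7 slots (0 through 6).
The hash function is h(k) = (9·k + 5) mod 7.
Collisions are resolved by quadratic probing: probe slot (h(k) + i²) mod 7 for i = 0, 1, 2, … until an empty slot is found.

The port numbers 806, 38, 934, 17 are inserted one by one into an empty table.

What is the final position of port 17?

Insert 806: h=0, slot 0 empty → index 0.
Insert 38: h=4, slot 4 empty → index 4.
Insert 934: h=4, slot 4 occupied → index 5.
Insert 17: h=4, slots 4,5 occupied → index 1.
Table: [806, 17, —, —, 38, 934, —]

1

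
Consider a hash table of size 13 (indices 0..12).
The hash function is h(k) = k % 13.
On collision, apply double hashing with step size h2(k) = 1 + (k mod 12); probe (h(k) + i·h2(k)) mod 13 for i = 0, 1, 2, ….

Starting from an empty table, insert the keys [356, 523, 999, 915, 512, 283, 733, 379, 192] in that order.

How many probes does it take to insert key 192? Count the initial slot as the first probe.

356 hashes to 5; slot 5 is free => place at 5.
523 hashes to 3; slot 3 is free => place at 3.
999 hashes to 11; slot 11 is free => place at 11.
915 hashes to 5, h2=4; 5 taken => place at 9.
512 hashes to 5, h2=9; 5 taken => place at 1.
283 hashes to 10; slot 10 is free => place at 10.
733 hashes to 5, h2=2; 5 taken => place at 7.
379 hashes to 2; slot 2 is free => place at 2.
192 hashes to 10, h2=1; 10,11 taken => place at 12.
Table: [∅, 512, 379, 523, ∅, 356, ∅, 733, ∅, 915, 283, 999, 192]

3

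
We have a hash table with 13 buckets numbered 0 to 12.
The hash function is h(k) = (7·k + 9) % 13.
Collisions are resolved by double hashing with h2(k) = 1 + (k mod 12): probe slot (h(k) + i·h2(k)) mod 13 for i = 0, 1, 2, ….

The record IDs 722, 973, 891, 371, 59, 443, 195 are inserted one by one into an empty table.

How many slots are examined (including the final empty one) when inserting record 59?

3

Insert 722: h=6, slot 6 empty => index 6.
Insert 973: h=8, slot 8 empty => index 8.
Insert 891: h=6, h2=4, slot 6 occupied => index 10.
Insert 371: h=6, h2=12, slot 6 occupied => index 5.
Insert 59: h=6, h2=12, slots 6,5 occupied => index 4.
Insert 443: h=3, slot 3 empty => index 3.
Insert 195: h=9, slot 9 empty => index 9.
Table: [-, -, -, 443, 59, 371, 722, -, 973, 195, 891, -, -]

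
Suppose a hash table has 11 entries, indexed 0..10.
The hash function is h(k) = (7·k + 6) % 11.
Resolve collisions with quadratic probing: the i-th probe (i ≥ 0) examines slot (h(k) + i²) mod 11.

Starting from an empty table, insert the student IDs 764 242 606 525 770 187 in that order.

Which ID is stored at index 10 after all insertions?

764: h=8 → slot 8
242: h=6 → slot 6
606: h=2 → slot 2
525: h=7 → slot 7
770: h=6, probe 6,7,10 → slot 10
187: h=6, probe 6,7,10,4 → slot 4
Table: [-, -, 606, -, 187, -, 242, 525, 764, -, 770]

770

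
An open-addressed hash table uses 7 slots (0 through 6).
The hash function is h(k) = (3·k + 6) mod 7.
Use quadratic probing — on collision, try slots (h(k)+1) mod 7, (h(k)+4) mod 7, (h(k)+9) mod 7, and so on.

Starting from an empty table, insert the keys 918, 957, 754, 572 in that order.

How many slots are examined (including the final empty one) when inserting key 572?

918 hashes to 2; slot 2 is free → place at 2.
957 hashes to 0; slot 0 is free → place at 0.
754 hashes to 0; 0 taken → place at 1.
572 hashes to 0; 0,1 taken → place at 4.
Table: [957, 754, 918, ∅, 572, ∅, ∅]

3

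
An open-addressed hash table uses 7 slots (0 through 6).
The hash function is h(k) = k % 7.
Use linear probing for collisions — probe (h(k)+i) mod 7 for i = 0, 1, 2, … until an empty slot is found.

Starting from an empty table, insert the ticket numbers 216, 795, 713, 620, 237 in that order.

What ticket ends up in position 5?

620

216: h=6 → slot 6
795: h=4 → slot 4
713: h=6, probe 6,0 → slot 0
620: h=4, probe 4,5 → slot 5
237: h=6, probe 6,0,1 → slot 1
Table: [713, 237, ∅, ∅, 795, 620, 216]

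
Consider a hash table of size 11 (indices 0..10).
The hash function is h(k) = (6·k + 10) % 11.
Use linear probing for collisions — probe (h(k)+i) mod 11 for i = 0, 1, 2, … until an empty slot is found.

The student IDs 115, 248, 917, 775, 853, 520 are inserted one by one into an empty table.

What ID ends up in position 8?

115: h=7 → slot 7
248: h=2 → slot 2
917: h=1 → slot 1
775: h=7, probe 7,8 → slot 8
853: h=2, probe 2,3 → slot 3
520: h=6 → slot 6
Table: [_, 917, 248, 853, _, _, 520, 115, 775, _, _]

775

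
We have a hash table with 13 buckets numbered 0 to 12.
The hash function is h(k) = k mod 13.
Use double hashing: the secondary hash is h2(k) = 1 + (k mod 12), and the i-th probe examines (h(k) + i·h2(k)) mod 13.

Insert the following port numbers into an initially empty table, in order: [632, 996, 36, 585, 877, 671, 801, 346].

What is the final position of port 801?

632: h=8 => slot 8
996: h=8, h2=1, probe 8,9 => slot 9
36: h=10 => slot 10
585: h=0 => slot 0
877: h=6 => slot 6
671: h=8, h2=12, probe 8,7 => slot 7
801: h=8, h2=10, probe 8,5 => slot 5
346: h=8, h2=11, probe 8,6,4 => slot 4
Table: [585, ∅, ∅, ∅, 346, 801, 877, 671, 632, 996, 36, ∅, ∅]

5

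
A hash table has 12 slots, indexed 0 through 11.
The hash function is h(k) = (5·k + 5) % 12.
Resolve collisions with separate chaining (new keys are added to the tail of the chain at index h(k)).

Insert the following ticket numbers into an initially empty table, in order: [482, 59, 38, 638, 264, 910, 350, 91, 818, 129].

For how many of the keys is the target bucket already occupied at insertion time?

4

482 → bucket 3
59 → bucket 0
38 → bucket 3 (collision)
638 → bucket 3 (collision)
264 → bucket 5
910 → bucket 7
350 → bucket 3 (collision)
91 → bucket 4
818 → bucket 3 (collision)
129 → bucket 2
Final buckets:
0: 59
1: .
2: 129
3: 482 -> 38 -> 638 -> 350 -> 818
4: 91
5: 264
6: .
7: 910
8: .
9: .
10: .
11: .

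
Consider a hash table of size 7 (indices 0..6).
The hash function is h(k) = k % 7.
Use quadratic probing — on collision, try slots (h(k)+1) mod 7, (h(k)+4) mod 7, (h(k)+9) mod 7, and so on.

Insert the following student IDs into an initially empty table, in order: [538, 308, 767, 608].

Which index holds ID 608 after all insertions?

Insert 538: h=6, slot 6 empty → index 6.
Insert 308: h=0, slot 0 empty → index 0.
Insert 767: h=4, slot 4 empty → index 4.
Insert 608: h=6, slots 6,0 occupied → index 3.
Table: [308, ∅, ∅, 608, 767, ∅, 538]

3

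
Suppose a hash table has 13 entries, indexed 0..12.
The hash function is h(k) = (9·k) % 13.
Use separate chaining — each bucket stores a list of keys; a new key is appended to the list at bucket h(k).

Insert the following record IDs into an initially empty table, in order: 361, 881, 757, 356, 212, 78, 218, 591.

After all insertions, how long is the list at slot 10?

Insert 361: h=12, bucket 12 empty -> new chain.
Insert 881: h=12, bucket 12 nonempty -> append to chain.
Insert 757: h=1, bucket 1 empty -> new chain.
Insert 356: h=6, bucket 6 empty -> new chain.
Insert 212: h=10, bucket 10 empty -> new chain.
Insert 78: h=0, bucket 0 empty -> new chain.
Insert 218: h=12, bucket 12 nonempty -> append to chain.
Insert 591: h=2, bucket 2 empty -> new chain.
Final buckets:
0: 78
1: 757
2: 591
3: —
4: —
5: —
6: 356
7: —
8: —
9: —
10: 212
11: —
12: 361 -> 881 -> 218

1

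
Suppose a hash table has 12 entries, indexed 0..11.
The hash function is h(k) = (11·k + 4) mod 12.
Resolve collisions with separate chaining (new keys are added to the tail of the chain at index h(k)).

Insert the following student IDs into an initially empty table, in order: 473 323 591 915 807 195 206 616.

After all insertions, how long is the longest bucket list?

4

473 → bucket 11
323 → bucket 5
591 → bucket 1
915 → bucket 1 (collision)
807 → bucket 1 (collision)
195 → bucket 1 (collision)
206 → bucket 2
616 → bucket 0
Final buckets:
0: 616
1: 591 -> 915 -> 807 -> 195
2: 206
3: .
4: .
5: 323
6: .
7: .
8: .
9: .
10: .
11: 473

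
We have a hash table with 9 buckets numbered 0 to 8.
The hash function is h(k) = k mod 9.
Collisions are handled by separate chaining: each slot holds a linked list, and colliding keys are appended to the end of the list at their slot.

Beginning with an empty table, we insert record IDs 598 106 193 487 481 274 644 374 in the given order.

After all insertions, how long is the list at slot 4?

598 → bucket 4
106 → bucket 7
193 → bucket 4 (collision)
487 → bucket 1
481 → bucket 4 (collision)
274 → bucket 4 (collision)
644 → bucket 5
374 → bucket 5 (collision)
Final buckets:
0: —
1: 487
2: —
3: —
4: 598 -> 193 -> 481 -> 274
5: 644 -> 374
6: —
7: 106
8: —

4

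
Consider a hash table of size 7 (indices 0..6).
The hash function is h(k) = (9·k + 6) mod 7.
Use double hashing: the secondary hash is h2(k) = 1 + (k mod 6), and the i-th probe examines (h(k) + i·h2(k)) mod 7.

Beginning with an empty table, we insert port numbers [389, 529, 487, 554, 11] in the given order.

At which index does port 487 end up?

389: h=0 → slot 0
529: h=0, h2=2, probe 0,2 → slot 2
487: h=0, h2=2, probe 0,2,4 → slot 4
554: h=1 → slot 1
11: h=0, h2=6, probe 0,6 → slot 6
Table: [389, 554, 529, —, 487, —, 11]

4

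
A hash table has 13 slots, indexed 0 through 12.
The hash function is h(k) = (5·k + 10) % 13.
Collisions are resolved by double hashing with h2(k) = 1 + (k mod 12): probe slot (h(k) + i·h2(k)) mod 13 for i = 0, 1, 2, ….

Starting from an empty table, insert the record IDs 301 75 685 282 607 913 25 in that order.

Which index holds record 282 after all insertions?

10

301: h=7 -> slot 7
75: h=8 -> slot 8
685: h=3 -> slot 3
282: h=3, h2=7, probe 3,10 -> slot 10
607: h=3, h2=8, probe 3,11 -> slot 11
913: h=12 -> slot 12
25: h=5 -> slot 5
Table: [∅, ∅, ∅, 685, ∅, 25, ∅, 301, 75, ∅, 282, 607, 913]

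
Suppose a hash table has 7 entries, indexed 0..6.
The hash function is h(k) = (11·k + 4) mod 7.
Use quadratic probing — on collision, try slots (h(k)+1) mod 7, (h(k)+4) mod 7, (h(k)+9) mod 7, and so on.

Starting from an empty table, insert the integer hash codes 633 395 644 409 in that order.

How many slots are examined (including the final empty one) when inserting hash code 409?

3

633: h=2 -> slot 2
395: h=2, probe 2,3 -> slot 3
644: h=4 -> slot 4
409: h=2, probe 2,3,6 -> slot 6
Table: [—, —, 633, 395, 644, —, 409]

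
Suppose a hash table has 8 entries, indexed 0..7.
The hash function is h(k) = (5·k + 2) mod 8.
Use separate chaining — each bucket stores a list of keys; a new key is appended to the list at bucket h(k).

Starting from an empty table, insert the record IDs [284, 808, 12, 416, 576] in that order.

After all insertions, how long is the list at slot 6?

2

284 → bucket 6
808 → bucket 2
12 → bucket 6 (collision)
416 → bucket 2 (collision)
576 → bucket 2 (collision)
Final buckets:
0: -
1: -
2: 808 -> 416 -> 576
3: -
4: -
5: -
6: 284 -> 12
7: -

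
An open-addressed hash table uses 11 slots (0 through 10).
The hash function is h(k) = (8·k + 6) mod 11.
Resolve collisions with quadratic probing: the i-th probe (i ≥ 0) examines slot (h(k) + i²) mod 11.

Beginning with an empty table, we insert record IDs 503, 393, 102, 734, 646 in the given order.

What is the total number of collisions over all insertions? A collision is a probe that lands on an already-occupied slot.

8

503: h=4 → slot 4
393: h=4, probe 4,5 → slot 5
102: h=8 → slot 8
734: h=4, probe 4,5,8,2 → slot 2
646: h=4, probe 4,5,8,2,9 → slot 9
Table: [∅, ∅, 734, ∅, 503, 393, ∅, ∅, 102, 646, ∅]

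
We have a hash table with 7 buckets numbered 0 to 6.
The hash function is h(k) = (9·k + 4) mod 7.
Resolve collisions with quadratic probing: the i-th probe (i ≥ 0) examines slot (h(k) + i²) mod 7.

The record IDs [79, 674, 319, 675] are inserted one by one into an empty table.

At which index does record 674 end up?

2

Insert 79: h=1, slot 1 empty => index 1.
Insert 674: h=1, slot 1 occupied => index 2.
Insert 319: h=5, slot 5 empty => index 5.
Insert 675: h=3, slot 3 empty => index 3.
Table: [., 79, 674, 675, ., 319, .]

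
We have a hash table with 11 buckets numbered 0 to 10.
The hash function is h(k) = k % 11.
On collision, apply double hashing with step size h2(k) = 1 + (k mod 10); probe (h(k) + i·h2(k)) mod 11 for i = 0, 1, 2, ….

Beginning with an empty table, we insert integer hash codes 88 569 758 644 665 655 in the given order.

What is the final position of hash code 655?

88: h=0 → slot 0
569: h=8 → slot 8
758: h=10 → slot 10
644: h=6 → slot 6
665: h=5 → slot 5
655: h=6, h2=6, probe 6,1 → slot 1
Table: [88, 655, —, —, —, 665, 644, —, 569, —, 758]

1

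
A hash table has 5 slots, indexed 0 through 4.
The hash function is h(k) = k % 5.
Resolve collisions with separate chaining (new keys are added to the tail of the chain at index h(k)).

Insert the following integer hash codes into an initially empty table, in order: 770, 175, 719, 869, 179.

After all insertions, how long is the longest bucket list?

3

770 -> bucket 0
175 -> bucket 0 (collision)
719 -> bucket 4
869 -> bucket 4 (collision)
179 -> bucket 4 (collision)
Final buckets:
0: 770 -> 175
1: —
2: —
3: —
4: 719 -> 869 -> 179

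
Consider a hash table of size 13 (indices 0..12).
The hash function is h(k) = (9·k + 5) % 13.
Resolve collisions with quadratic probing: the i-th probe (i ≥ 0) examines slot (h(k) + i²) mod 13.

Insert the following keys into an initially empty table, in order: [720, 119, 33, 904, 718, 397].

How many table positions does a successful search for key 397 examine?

3

720 hashes to 11; slot 11 is free -> place at 11.
119 hashes to 10; slot 10 is free -> place at 10.
33 hashes to 3; slot 3 is free -> place at 3.
904 hashes to 3; 3 taken -> place at 4.
718 hashes to 6; slot 6 is free -> place at 6.
397 hashes to 3; 3,4 taken -> place at 7.
Table: [_, _, _, 33, 904, _, 718, 397, _, _, 119, 720, _]
Lookup 397: h=3, probe 3,4,7 → found at 7.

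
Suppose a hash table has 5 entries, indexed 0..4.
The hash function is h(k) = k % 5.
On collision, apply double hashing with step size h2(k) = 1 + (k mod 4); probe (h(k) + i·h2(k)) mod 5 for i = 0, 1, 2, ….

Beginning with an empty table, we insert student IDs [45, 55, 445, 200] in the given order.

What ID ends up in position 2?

45: h=0 -> slot 0
55: h=0, h2=4, probe 0,4 -> slot 4
445: h=0, h2=2, probe 0,2 -> slot 2
200: h=0, h2=1, probe 0,1 -> slot 1
Table: [45, 200, 445, —, 55]

445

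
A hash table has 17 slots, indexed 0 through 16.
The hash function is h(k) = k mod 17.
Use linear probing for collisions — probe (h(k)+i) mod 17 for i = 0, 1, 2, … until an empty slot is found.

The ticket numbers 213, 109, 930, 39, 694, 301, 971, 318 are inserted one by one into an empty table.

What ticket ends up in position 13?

301

Insert 213: h=9, slot 9 empty => index 9.
Insert 109: h=7, slot 7 empty => index 7.
Insert 930: h=12, slot 12 empty => index 12.
Insert 39: h=5, slot 5 empty => index 5.
Insert 694: h=14, slot 14 empty => index 14.
Insert 301: h=12, slot 12 occupied => index 13.
Insert 971: h=2, slot 2 empty => index 2.
Insert 318: h=12, slots 12,13,14 occupied => index 15.
Table: [-, -, 971, -, -, 39, -, 109, -, 213, -, -, 930, 301, 694, 318, -]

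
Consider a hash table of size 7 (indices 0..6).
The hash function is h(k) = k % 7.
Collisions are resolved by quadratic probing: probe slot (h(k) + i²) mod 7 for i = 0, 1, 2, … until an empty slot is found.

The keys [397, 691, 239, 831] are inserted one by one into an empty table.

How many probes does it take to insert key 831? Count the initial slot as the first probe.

3

397: h=5 → slot 5
691: h=5, probe 5,6 → slot 6
239: h=1 → slot 1
831: h=5, probe 5,6,2 → slot 2
Table: [∅, 239, 831, ∅, ∅, 397, 691]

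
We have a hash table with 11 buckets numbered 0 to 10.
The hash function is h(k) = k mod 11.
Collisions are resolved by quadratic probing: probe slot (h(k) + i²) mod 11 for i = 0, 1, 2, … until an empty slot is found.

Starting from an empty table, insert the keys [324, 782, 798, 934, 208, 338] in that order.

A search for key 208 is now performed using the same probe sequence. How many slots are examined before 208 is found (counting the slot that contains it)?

Insert 324: h=5, slot 5 empty => index 5.
Insert 782: h=1, slot 1 empty => index 1.
Insert 798: h=6, slot 6 empty => index 6.
Insert 934: h=10, slot 10 empty => index 10.
Insert 208: h=10, slot 10 occupied => index 0.
Insert 338: h=8, slot 8 empty => index 8.
Table: [208, 782, -, -, -, 324, 798, -, 338, -, 934]
Lookup 208: h=10, probe 10,0 → found at 0.

2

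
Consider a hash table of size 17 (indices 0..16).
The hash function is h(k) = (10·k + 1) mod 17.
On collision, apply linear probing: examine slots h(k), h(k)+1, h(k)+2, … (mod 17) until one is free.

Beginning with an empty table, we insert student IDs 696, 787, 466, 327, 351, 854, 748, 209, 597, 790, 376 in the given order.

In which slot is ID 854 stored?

10

696: h=8 => slot 8
787: h=0 => slot 0
466: h=3 => slot 3
327: h=7 => slot 7
351: h=9 => slot 9
854: h=7, probe 7,8,9,10 => slot 10
748: h=1 => slot 1
209: h=0, probe 0,1,2 => slot 2
597: h=4 => slot 4
790: h=13 => slot 13
376: h=4, probe 4,5 => slot 5
Table: [787, 748, 209, 466, 597, 376, -, 327, 696, 351, 854, -, -, 790, -, -, -]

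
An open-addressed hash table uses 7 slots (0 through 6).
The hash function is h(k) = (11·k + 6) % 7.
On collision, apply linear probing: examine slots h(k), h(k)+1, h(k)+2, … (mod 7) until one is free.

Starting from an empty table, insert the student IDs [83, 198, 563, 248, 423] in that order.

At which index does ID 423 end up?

83: h=2 → slot 2
198: h=0 → slot 0
563: h=4 → slot 4
248: h=4, probe 4,5 → slot 5
423: h=4, probe 4,5,6 → slot 6
Table: [198, ., 83, ., 563, 248, 423]

6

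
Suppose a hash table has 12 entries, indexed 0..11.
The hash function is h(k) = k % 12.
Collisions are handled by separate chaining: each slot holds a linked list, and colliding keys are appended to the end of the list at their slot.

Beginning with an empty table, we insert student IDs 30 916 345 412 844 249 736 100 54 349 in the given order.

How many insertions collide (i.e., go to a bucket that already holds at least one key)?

6

30 -> bucket 6
916 -> bucket 4
345 -> bucket 9
412 -> bucket 4 (collision)
844 -> bucket 4 (collision)
249 -> bucket 9 (collision)
736 -> bucket 4 (collision)
100 -> bucket 4 (collision)
54 -> bucket 6 (collision)
349 -> bucket 1
Final buckets:
0: —
1: 349
2: —
3: —
4: 916 -> 412 -> 844 -> 736 -> 100
5: —
6: 30 -> 54
7: —
8: —
9: 345 -> 249
10: —
11: —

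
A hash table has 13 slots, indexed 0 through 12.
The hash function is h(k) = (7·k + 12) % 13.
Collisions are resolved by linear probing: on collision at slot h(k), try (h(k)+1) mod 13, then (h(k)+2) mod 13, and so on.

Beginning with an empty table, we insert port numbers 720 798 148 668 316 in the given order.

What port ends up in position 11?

720 hashes to 8; slot 8 is free -> place at 8.
798 hashes to 8; 8 taken -> place at 9.
148 hashes to 8; 8,9 taken -> place at 10.
668 hashes to 8; 8,9,10 taken -> place at 11.
316 hashes to 1; slot 1 is free -> place at 1.
Table: [_, 316, _, _, _, _, _, _, 720, 798, 148, 668, _]

668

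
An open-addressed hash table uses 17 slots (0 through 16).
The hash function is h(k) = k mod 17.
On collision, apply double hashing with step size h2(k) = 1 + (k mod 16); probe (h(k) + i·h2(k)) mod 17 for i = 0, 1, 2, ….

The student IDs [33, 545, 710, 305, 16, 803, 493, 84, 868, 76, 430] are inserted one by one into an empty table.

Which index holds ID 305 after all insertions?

3

33 hashes to 16; slot 16 is free -> place at 16.
545 hashes to 1; slot 1 is free -> place at 1.
710 hashes to 13; slot 13 is free -> place at 13.
305 hashes to 16, h2=2; 16,1 taken -> place at 3.
16 hashes to 16, h2=1; 16 taken -> place at 0.
803 hashes to 4; slot 4 is free -> place at 4.
493 hashes to 0, h2=14; 0 taken -> place at 14.
84 hashes to 16, h2=5; 16,4 taken -> place at 9.
868 hashes to 1, h2=5; 1 taken -> place at 6.
76 hashes to 8; slot 8 is free -> place at 8.
430 hashes to 5; slot 5 is free -> place at 5.
Table: [16, 545, ., 305, 803, 430, 868, ., 76, 84, ., ., ., 710, 493, ., 33]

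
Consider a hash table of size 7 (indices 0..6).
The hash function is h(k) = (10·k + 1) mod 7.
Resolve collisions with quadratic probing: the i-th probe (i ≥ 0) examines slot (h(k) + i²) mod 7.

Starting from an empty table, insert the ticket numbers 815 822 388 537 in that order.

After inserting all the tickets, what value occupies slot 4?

822

815 hashes to 3; slot 3 is free => place at 3.
822 hashes to 3; 3 taken => place at 4.
388 hashes to 3; 3,4 taken => place at 0.
537 hashes to 2; slot 2 is free => place at 2.
Table: [388, —, 537, 815, 822, —, —]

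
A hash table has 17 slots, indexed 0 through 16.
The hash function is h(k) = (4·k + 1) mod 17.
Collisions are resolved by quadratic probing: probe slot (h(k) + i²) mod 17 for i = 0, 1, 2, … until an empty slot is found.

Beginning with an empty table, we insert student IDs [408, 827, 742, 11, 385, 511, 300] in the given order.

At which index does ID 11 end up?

Insert 408: h=1, slot 1 empty => index 1.
Insert 827: h=11, slot 11 empty => index 11.
Insert 742: h=11, slot 11 occupied => index 12.
Insert 11: h=11, slots 11,12 occupied => index 15.
Insert 385: h=11, slots 11,12,15 occupied => index 3.
Insert 511: h=5, slot 5 empty => index 5.
Insert 300: h=11, slots 11,12,15,3 occupied => index 10.
Table: [_, 408, _, 385, _, 511, _, _, _, _, 300, 827, 742, _, _, 11, _]

15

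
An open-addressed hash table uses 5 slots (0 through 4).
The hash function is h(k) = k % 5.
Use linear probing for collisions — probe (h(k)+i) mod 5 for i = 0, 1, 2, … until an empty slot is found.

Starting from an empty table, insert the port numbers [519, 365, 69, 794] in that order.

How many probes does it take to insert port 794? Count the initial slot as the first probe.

4

519 hashes to 4; slot 4 is free → place at 4.
365 hashes to 0; slot 0 is free → place at 0.
69 hashes to 4; 4,0 taken → place at 1.
794 hashes to 4; 4,0,1 taken → place at 2.
Table: [365, 69, 794, ∅, 519]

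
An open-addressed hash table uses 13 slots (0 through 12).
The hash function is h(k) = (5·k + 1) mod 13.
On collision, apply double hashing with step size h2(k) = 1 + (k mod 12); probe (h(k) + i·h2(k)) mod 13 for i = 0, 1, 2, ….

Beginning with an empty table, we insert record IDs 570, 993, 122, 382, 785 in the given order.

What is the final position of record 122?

3

570: h=4 => slot 4
993: h=0 => slot 0
122: h=0, h2=3, probe 0,3 => slot 3
382: h=0, h2=11, probe 0,11 => slot 11
785: h=0, h2=6, probe 0,6 => slot 6
Table: [993, -, -, 122, 570, -, 785, -, -, -, -, 382, -]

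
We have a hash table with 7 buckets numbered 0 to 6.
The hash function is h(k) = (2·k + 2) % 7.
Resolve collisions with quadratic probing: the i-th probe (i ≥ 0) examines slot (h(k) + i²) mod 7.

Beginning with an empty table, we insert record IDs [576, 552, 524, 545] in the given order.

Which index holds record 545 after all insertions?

576: h=6 => slot 6
552: h=0 => slot 0
524: h=0, probe 0,1 => slot 1
545: h=0, probe 0,1,4 => slot 4
Table: [552, 524, ., ., 545, ., 576]

4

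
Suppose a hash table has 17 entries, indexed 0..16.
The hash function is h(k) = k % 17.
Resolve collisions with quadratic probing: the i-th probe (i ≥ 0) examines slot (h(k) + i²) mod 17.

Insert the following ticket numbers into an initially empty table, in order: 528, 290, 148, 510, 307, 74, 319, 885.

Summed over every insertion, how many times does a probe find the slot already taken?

528 hashes to 1; slot 1 is free -> place at 1.
290 hashes to 1; 1 taken -> place at 2.
148 hashes to 12; slot 12 is free -> place at 12.
510 hashes to 0; slot 0 is free -> place at 0.
307 hashes to 1; 1,2 taken -> place at 5.
74 hashes to 6; slot 6 is free -> place at 6.
319 hashes to 13; slot 13 is free -> place at 13.
885 hashes to 1; 1,2,5 taken -> place at 10.
Table: [510, 528, 290, _, _, 307, 74, _, _, _, 885, _, 148, 319, _, _, _]

6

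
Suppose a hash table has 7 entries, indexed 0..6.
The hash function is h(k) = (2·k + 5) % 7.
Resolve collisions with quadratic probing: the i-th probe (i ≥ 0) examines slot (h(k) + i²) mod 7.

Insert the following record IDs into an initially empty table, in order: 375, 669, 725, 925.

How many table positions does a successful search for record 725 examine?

3

Insert 375: h=6, slot 6 empty → index 6.
Insert 669: h=6, slot 6 occupied → index 0.
Insert 725: h=6, slots 6,0 occupied → index 3.
Insert 925: h=0, slot 0 occupied → index 1.
Table: [669, 925, ∅, 725, ∅, ∅, 375]
Lookup 725: h=6, probe 6,0,3 → found at 3.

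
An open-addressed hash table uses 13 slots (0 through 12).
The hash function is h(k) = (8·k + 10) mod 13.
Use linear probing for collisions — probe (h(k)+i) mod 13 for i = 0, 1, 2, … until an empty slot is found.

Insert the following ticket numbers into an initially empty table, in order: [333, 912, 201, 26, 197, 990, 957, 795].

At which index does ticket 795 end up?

333: h=9 => slot 9
912: h=0 => slot 0
201: h=6 => slot 6
26: h=10 => slot 10
197: h=0, probe 0,1 => slot 1
990: h=0, probe 0,1,2 => slot 2
957: h=9, probe 9,10,11 => slot 11
795: h=0, probe 0,1,2,3 => slot 3
Table: [912, 197, 990, 795, -, -, 201, -, -, 333, 26, 957, -]

3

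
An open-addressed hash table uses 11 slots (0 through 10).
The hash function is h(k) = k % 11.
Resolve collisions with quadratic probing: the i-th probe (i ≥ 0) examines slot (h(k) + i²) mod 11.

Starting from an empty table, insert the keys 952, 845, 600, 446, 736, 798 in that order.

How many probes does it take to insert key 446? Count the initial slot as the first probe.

Insert 952: h=6, slot 6 empty → index 6.
Insert 845: h=9, slot 9 empty → index 9.
Insert 600: h=6, slot 6 occupied → index 7.
Insert 446: h=6, slots 6,7 occupied → index 10.
Insert 736: h=10, slot 10 occupied → index 0.
Insert 798: h=6, slots 6,7,10 occupied → index 4.
Table: [736, _, _, _, 798, _, 952, 600, _, 845, 446]

3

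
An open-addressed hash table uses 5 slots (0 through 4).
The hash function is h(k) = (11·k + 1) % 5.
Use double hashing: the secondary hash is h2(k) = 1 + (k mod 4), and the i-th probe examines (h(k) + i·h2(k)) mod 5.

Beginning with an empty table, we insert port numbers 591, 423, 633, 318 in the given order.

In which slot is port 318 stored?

0

591: h=2 -> slot 2
423: h=4 -> slot 4
633: h=4, h2=2, probe 4,1 -> slot 1
318: h=4, h2=3, probe 4,2,0 -> slot 0
Table: [318, 633, 591, _, 423]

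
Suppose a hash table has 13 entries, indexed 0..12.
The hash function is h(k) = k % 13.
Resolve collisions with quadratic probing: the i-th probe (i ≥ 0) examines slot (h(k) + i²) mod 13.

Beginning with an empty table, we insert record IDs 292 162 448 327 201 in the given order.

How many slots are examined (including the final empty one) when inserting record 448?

3

292: h=6 -> slot 6
162: h=6, probe 6,7 -> slot 7
448: h=6, probe 6,7,10 -> slot 10
327: h=2 -> slot 2
201: h=6, probe 6,7,10,2,9 -> slot 9
Table: [∅, ∅, 327, ∅, ∅, ∅, 292, 162, ∅, 201, 448, ∅, ∅]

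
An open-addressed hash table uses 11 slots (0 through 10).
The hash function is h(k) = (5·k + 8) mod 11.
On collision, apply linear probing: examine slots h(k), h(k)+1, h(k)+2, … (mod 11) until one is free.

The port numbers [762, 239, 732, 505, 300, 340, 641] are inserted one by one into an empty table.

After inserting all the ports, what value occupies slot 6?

340

Insert 762: h=1, slot 1 empty -> index 1.
Insert 239: h=4, slot 4 empty -> index 4.
Insert 732: h=5, slot 5 empty -> index 5.
Insert 505: h=3, slot 3 empty -> index 3.
Insert 300: h=1, slot 1 occupied -> index 2.
Insert 340: h=3, slots 3,4,5 occupied -> index 6.
Insert 641: h=1, slots 1,2,3,4,5,6 occupied -> index 7.
Table: [., 762, 300, 505, 239, 732, 340, 641, ., ., .]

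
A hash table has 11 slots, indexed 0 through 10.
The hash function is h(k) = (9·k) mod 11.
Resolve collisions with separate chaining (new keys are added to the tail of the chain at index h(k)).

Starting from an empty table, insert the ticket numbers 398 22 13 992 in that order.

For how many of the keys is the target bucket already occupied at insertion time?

398 → bucket 7
22 → bucket 0
13 → bucket 7 (collision)
992 → bucket 7 (collision)
Final buckets:
0: 22
1: ∅
2: ∅
3: ∅
4: ∅
5: ∅
6: ∅
7: 398 -> 13 -> 992
8: ∅
9: ∅
10: ∅

2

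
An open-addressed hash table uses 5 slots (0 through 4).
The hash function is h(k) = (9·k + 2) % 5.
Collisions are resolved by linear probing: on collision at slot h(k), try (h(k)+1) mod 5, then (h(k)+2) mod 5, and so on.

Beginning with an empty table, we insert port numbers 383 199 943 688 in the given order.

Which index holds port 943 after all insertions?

383 hashes to 4; slot 4 is free => place at 4.
199 hashes to 3; slot 3 is free => place at 3.
943 hashes to 4; 4 taken => place at 0.
688 hashes to 4; 4,0 taken => place at 1.
Table: [943, 688, ∅, 199, 383]

0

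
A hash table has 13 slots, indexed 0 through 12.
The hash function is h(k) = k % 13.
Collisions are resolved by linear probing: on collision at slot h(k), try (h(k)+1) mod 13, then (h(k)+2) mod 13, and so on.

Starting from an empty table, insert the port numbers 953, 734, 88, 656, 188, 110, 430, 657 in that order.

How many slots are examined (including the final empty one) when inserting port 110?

Insert 953: h=4, slot 4 empty → index 4.
Insert 734: h=6, slot 6 empty → index 6.
Insert 88: h=10, slot 10 empty → index 10.
Insert 656: h=6, slot 6 occupied → index 7.
Insert 188: h=6, slots 6,7 occupied → index 8.
Insert 110: h=6, slots 6,7,8 occupied → index 9.
Insert 430: h=1, slot 1 empty → index 1.
Insert 657: h=7, slots 7,8,9,10 occupied → index 11.
Table: [∅, 430, ∅, ∅, 953, ∅, 734, 656, 188, 110, 88, 657, ∅]

4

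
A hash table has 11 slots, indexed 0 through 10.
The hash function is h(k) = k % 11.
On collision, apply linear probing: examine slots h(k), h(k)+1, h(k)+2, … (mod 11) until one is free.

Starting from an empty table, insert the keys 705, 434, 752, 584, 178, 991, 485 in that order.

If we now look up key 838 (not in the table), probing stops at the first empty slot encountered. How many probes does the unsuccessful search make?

7

Insert 705: h=1, slot 1 empty => index 1.
Insert 434: h=5, slot 5 empty => index 5.
Insert 752: h=4, slot 4 empty => index 4.
Insert 584: h=1, slot 1 occupied => index 2.
Insert 178: h=2, slot 2 occupied => index 3.
Insert 991: h=1, slots 1,2,3,4,5 occupied => index 6.
Insert 485: h=1, slots 1,2,3,4,5,6 occupied => index 7.
Table: [., 705, 584, 178, 752, 434, 991, 485, ., ., .]
Lookup 838: h=2, probe 2,3,4,5,6,7,8 → slot 8 empty, not found.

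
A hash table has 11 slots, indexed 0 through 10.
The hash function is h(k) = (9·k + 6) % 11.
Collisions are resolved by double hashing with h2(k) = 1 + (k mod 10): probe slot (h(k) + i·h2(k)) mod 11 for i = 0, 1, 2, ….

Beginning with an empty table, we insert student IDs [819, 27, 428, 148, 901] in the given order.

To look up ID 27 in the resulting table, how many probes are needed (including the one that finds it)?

2

819: h=7 => slot 7
27: h=7, h2=8, probe 7,4 => slot 4
428: h=8 => slot 8
148: h=7, h2=9, probe 7,5 => slot 5
901: h=8, h2=2, probe 8,10 => slot 10
Table: [-, -, -, -, 27, 148, -, 819, 428, -, 901]
Lookup 27: h=7, h2=8, probe 7,4 → found at 4.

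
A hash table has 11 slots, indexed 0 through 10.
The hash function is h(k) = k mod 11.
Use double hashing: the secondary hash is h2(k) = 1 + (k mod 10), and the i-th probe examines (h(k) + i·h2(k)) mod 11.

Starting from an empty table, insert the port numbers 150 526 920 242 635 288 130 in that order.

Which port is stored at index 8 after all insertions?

150 hashes to 7; slot 7 is free -> place at 7.
526 hashes to 9; slot 9 is free -> place at 9.
920 hashes to 7, h2=1; 7 taken -> place at 8.
242 hashes to 0; slot 0 is free -> place at 0.
635 hashes to 8, h2=6; 8 taken -> place at 3.
288 hashes to 2; slot 2 is free -> place at 2.
130 hashes to 9, h2=1; 9 taken -> place at 10.
Table: [242, ∅, 288, 635, ∅, ∅, ∅, 150, 920, 526, 130]

920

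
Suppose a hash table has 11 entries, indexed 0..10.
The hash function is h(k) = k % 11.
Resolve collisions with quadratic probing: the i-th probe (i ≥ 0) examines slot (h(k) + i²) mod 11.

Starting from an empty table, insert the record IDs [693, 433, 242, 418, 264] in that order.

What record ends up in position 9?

693: h=0 => slot 0
433: h=4 => slot 4
242: h=0, probe 0,1 => slot 1
418: h=0, probe 0,1,4,9 => slot 9
264: h=0, probe 0,1,4,9,5 => slot 5
Table: [693, 242, ∅, ∅, 433, 264, ∅, ∅, ∅, 418, ∅]

418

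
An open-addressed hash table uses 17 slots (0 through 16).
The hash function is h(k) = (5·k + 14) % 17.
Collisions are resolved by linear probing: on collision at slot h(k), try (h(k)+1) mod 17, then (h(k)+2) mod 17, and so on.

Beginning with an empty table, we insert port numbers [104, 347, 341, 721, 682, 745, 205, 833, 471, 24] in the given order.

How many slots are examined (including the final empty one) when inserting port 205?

2

104 hashes to 7; slot 7 is free => place at 7.
347 hashes to 15; slot 15 is free => place at 15.
341 hashes to 2; slot 2 is free => place at 2.
721 hashes to 15; 15 taken => place at 16.
682 hashes to 7; 7 taken => place at 8.
745 hashes to 16; 16 taken => place at 0.
205 hashes to 2; 2 taken => place at 3.
833 hashes to 14; slot 14 is free => place at 14.
471 hashes to 6; slot 6 is free => place at 6.
24 hashes to 15; 15,16,0 taken => place at 1.
Table: [745, 24, 341, 205, _, _, 471, 104, 682, _, _, _, _, _, 833, 347, 721]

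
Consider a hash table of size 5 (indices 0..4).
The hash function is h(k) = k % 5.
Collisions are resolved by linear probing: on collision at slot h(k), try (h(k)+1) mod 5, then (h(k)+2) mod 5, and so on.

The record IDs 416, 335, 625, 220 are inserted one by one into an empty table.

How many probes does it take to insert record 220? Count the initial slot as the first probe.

4

416: h=1 → slot 1
335: h=0 → slot 0
625: h=0, probe 0,1,2 → slot 2
220: h=0, probe 0,1,2,3 → slot 3
Table: [335, 416, 625, 220, _]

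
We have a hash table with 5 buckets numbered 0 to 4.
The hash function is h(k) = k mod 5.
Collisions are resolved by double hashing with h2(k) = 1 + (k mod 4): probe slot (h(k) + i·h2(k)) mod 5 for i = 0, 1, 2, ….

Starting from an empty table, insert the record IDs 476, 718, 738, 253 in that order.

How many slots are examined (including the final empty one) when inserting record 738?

3

476 hashes to 1; slot 1 is free → place at 1.
718 hashes to 3; slot 3 is free → place at 3.
738 hashes to 3, h2=3; 3,1 taken → place at 4.
253 hashes to 3, h2=2; 3 taken → place at 0.
Table: [253, 476, _, 718, 738]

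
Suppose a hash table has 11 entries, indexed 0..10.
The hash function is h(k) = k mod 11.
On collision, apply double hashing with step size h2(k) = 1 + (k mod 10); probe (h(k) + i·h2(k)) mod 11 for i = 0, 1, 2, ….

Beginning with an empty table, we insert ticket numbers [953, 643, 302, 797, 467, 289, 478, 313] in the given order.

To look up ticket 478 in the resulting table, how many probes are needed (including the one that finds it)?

953 hashes to 7; slot 7 is free => place at 7.
643 hashes to 5; slot 5 is free => place at 5.
302 hashes to 5, h2=3; 5 taken => place at 8.
797 hashes to 5, h2=8; 5 taken => place at 2.
467 hashes to 5, h2=8; 5,2 taken => place at 10.
289 hashes to 3; slot 3 is free => place at 3.
478 hashes to 5, h2=9; 5,3 taken => place at 1.
313 hashes to 5, h2=4; 5 taken => place at 9.
Table: [∅, 478, 797, 289, ∅, 643, ∅, 953, 302, 313, 467]
Lookup 478: h=5, h2=9, probe 5,3,1 → found at 1.

3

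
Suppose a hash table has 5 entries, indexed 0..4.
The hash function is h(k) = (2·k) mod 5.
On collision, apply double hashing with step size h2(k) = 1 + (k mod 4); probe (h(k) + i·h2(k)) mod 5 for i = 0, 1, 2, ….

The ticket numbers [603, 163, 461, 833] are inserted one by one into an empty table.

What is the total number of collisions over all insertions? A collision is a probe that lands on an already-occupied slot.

2

603: h=1 → slot 1
163: h=1, h2=4, probe 1,0 → slot 0
461: h=2 → slot 2
833: h=1, h2=2, probe 1,3 → slot 3
Table: [163, 603, 461, 833, -]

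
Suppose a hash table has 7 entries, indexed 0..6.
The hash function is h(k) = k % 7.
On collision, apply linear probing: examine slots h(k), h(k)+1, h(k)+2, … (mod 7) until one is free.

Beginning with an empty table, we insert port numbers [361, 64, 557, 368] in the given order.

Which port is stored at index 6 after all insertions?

368

361 hashes to 4; slot 4 is free -> place at 4.
64 hashes to 1; slot 1 is free -> place at 1.
557 hashes to 4; 4 taken -> place at 5.
368 hashes to 4; 4,5 taken -> place at 6.
Table: [_, 64, _, _, 361, 557, 368]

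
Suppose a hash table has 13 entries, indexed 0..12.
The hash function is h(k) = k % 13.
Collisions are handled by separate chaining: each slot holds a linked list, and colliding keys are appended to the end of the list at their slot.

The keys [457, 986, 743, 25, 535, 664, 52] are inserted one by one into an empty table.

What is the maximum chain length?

3

457 -> bucket 2
986 -> bucket 11
743 -> bucket 2 (collision)
25 -> bucket 12
535 -> bucket 2 (collision)
664 -> bucket 1
52 -> bucket 0
Final buckets:
0: 52
1: 664
2: 457 -> 743 -> 535
3: —
4: —
5: —
6: —
7: —
8: —
9: —
10: —
11: 986
12: 25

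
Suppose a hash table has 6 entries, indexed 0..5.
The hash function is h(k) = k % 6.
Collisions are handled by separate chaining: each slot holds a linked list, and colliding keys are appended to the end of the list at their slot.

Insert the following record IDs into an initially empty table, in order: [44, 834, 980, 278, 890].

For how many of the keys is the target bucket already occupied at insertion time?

3

44 → bucket 2
834 → bucket 0
980 → bucket 2 (collision)
278 → bucket 2 (collision)
890 → bucket 2 (collision)
Final buckets:
0: 834
1: ∅
2: 44 -> 980 -> 278 -> 890
3: ∅
4: ∅
5: ∅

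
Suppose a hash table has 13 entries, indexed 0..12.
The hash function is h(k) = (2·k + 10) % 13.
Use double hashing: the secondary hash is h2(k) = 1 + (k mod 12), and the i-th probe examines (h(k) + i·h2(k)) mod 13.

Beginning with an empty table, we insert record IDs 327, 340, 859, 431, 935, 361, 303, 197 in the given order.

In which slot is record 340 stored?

Insert 327: h=1, slot 1 empty -> index 1.
Insert 340: h=1, h2=5, slot 1 occupied -> index 6.
Insert 859: h=12, slot 12 empty -> index 12.
Insert 431: h=1, h2=12, slot 1 occupied -> index 0.
Insert 935: h=8, slot 8 empty -> index 8.
Insert 361: h=4, slot 4 empty -> index 4.
Insert 303: h=5, slot 5 empty -> index 5.
Insert 197: h=1, h2=6, slot 1 occupied -> index 7.
Table: [431, 327, —, —, 361, 303, 340, 197, 935, —, —, —, 859]

6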